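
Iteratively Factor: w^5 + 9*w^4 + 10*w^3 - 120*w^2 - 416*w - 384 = (w + 2)*(w^4 + 7*w^3 - 4*w^2 - 112*w - 192) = (w + 2)*(w + 4)*(w^3 + 3*w^2 - 16*w - 48) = (w + 2)*(w + 3)*(w + 4)*(w^2 - 16) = (w + 2)*(w + 3)*(w + 4)^2*(w - 4)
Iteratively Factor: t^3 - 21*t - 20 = (t + 4)*(t^2 - 4*t - 5) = (t - 5)*(t + 4)*(t + 1)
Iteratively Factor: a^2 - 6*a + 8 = (a - 4)*(a - 2)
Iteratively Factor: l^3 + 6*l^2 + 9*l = (l + 3)*(l^2 + 3*l) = (l + 3)^2*(l)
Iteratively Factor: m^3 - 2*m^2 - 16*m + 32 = (m - 4)*(m^2 + 2*m - 8) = (m - 4)*(m + 4)*(m - 2)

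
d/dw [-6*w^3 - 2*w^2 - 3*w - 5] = -18*w^2 - 4*w - 3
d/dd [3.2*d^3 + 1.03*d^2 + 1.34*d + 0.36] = 9.6*d^2 + 2.06*d + 1.34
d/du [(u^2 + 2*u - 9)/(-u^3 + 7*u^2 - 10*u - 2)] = (u^4 + 4*u^3 - 51*u^2 + 122*u - 94)/(u^6 - 14*u^5 + 69*u^4 - 136*u^3 + 72*u^2 + 40*u + 4)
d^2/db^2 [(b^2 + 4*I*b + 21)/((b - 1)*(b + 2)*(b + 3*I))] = (2*b^6 + 24*I*b^5 + b^4*(192 + 6*I) + b^3*(334 + 1050*I) + b^2*(-1656 + 1170*I) + b*(-1530 - 54*I) - 942 - 396*I)/(b^9 + b^8*(3 + 9*I) + b^7*(-30 + 27*I) + b^6*(-92 - 54*I) + b^5*(87 - 180*I) + b^4*(309 + 135*I) + b^3*(-170 + 405*I) + b^2*(-324 - 234*I) + b*(216 - 324*I) + 216*I)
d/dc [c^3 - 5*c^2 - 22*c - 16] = 3*c^2 - 10*c - 22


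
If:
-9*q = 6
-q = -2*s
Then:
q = -2/3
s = -1/3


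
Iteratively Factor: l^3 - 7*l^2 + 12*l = (l - 3)*(l^2 - 4*l) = l*(l - 3)*(l - 4)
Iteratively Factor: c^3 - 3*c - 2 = (c + 1)*(c^2 - c - 2) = (c - 2)*(c + 1)*(c + 1)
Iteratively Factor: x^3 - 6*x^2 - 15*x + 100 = (x - 5)*(x^2 - x - 20) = (x - 5)*(x + 4)*(x - 5)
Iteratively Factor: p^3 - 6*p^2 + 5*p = (p)*(p^2 - 6*p + 5) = p*(p - 5)*(p - 1)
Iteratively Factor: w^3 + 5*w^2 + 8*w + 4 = (w + 1)*(w^2 + 4*w + 4) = (w + 1)*(w + 2)*(w + 2)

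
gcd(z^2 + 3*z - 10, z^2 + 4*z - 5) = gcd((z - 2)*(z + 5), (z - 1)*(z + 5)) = z + 5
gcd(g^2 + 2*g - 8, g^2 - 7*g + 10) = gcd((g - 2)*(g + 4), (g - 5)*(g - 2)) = g - 2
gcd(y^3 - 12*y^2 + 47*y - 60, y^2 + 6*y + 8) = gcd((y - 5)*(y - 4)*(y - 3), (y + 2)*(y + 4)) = 1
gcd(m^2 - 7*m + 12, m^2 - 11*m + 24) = m - 3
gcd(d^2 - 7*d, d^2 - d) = d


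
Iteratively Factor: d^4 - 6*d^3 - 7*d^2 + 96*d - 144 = (d + 4)*(d^3 - 10*d^2 + 33*d - 36) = (d - 4)*(d + 4)*(d^2 - 6*d + 9) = (d - 4)*(d - 3)*(d + 4)*(d - 3)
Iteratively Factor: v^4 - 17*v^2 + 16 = (v - 1)*(v^3 + v^2 - 16*v - 16) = (v - 4)*(v - 1)*(v^2 + 5*v + 4) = (v - 4)*(v - 1)*(v + 4)*(v + 1)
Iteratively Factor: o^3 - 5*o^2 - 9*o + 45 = (o - 3)*(o^2 - 2*o - 15) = (o - 3)*(o + 3)*(o - 5)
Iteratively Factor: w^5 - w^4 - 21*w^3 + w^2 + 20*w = (w - 5)*(w^4 + 4*w^3 - w^2 - 4*w) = (w - 5)*(w + 1)*(w^3 + 3*w^2 - 4*w) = (w - 5)*(w - 1)*(w + 1)*(w^2 + 4*w) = (w - 5)*(w - 1)*(w + 1)*(w + 4)*(w)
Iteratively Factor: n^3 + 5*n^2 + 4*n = (n + 4)*(n^2 + n) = n*(n + 4)*(n + 1)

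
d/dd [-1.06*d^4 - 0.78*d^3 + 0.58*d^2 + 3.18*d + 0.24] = -4.24*d^3 - 2.34*d^2 + 1.16*d + 3.18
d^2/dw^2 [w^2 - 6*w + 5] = 2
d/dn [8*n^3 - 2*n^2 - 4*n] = 24*n^2 - 4*n - 4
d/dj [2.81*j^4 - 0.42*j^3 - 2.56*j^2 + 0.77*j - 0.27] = 11.24*j^3 - 1.26*j^2 - 5.12*j + 0.77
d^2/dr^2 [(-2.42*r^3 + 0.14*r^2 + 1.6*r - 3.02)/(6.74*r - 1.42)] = (-219.869584*r^3 + 138.968016*r^2 - 29.278128*r - 243.191552)/(306.182024*r^3 - 193.521576*r^2 + 40.771608*r - 2.863288)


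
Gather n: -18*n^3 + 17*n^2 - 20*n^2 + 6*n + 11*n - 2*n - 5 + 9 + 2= -18*n^3 - 3*n^2 + 15*n + 6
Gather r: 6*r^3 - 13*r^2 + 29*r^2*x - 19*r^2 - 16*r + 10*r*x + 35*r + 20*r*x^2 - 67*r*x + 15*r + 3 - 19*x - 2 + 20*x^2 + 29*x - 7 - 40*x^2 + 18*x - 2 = 6*r^3 + r^2*(29*x - 32) + r*(20*x^2 - 57*x + 34) - 20*x^2 + 28*x - 8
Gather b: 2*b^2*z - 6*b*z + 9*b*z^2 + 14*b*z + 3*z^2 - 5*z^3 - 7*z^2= 2*b^2*z + b*(9*z^2 + 8*z) - 5*z^3 - 4*z^2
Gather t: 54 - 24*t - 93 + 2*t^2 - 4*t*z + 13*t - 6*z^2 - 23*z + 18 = 2*t^2 + t*(-4*z - 11) - 6*z^2 - 23*z - 21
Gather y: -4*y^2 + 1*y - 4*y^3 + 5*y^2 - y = -4*y^3 + y^2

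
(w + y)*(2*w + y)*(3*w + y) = 6*w^3 + 11*w^2*y + 6*w*y^2 + y^3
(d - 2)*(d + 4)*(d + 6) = d^3 + 8*d^2 + 4*d - 48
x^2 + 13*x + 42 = (x + 6)*(x + 7)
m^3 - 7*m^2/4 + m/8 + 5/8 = (m - 5/4)*(m - 1)*(m + 1/2)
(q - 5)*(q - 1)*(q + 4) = q^3 - 2*q^2 - 19*q + 20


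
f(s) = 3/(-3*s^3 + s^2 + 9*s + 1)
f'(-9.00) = 0.00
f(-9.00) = 0.00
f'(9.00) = 0.00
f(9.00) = 0.00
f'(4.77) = 0.01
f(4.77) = -0.01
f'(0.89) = -0.19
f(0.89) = 0.39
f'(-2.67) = 0.11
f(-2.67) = 0.07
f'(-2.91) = 0.07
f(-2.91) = 0.05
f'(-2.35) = 0.23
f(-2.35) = 0.12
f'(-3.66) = 0.02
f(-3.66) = 0.02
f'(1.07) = -0.04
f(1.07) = 0.37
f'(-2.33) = 0.24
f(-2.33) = 0.13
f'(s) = 3*(9*s^2 - 2*s - 9)/(-3*s^3 + s^2 + 9*s + 1)^2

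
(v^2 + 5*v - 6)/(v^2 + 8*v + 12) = (v - 1)/(v + 2)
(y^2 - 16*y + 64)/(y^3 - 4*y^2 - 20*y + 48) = (y^2 - 16*y + 64)/(y^3 - 4*y^2 - 20*y + 48)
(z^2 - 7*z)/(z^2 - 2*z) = (z - 7)/(z - 2)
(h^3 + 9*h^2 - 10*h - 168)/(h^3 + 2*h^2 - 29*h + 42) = (h^2 + 2*h - 24)/(h^2 - 5*h + 6)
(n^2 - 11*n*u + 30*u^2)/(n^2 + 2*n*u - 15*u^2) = (n^2 - 11*n*u + 30*u^2)/(n^2 + 2*n*u - 15*u^2)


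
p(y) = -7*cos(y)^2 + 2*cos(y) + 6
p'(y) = 14*sin(y)*cos(y) - 2*sin(y)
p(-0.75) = 3.72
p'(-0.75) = -5.62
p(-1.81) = 5.13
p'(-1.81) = 5.17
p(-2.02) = 3.81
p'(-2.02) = 7.28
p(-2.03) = 3.74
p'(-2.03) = 7.36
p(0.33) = 1.63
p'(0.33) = 3.64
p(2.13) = 2.97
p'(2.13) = -7.99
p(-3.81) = 0.12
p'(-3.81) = -8.05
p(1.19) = 5.78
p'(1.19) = 2.97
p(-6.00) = 1.47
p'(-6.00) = 3.20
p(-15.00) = 0.44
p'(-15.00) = 8.22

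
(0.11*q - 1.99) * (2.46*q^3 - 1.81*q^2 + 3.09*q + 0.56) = 0.2706*q^4 - 5.0945*q^3 + 3.9418*q^2 - 6.0875*q - 1.1144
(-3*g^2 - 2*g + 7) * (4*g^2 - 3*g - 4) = -12*g^4 + g^3 + 46*g^2 - 13*g - 28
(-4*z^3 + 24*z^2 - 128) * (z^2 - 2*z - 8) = -4*z^5 + 32*z^4 - 16*z^3 - 320*z^2 + 256*z + 1024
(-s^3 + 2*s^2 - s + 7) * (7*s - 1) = -7*s^4 + 15*s^3 - 9*s^2 + 50*s - 7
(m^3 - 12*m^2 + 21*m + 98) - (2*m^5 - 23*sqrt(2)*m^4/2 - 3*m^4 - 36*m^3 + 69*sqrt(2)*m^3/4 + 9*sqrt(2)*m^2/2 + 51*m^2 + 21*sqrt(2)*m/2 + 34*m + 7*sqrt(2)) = -2*m^5 + 3*m^4 + 23*sqrt(2)*m^4/2 - 69*sqrt(2)*m^3/4 + 37*m^3 - 63*m^2 - 9*sqrt(2)*m^2/2 - 21*sqrt(2)*m/2 - 13*m - 7*sqrt(2) + 98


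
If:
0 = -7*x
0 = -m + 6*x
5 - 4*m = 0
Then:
No Solution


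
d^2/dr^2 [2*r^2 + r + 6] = 4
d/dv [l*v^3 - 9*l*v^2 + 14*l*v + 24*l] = l*(3*v^2 - 18*v + 14)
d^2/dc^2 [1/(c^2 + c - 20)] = 2*(-c^2 - c + (2*c + 1)^2 + 20)/(c^2 + c - 20)^3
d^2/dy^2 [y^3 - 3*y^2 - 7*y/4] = 6*y - 6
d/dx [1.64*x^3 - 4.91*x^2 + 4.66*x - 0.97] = 4.92*x^2 - 9.82*x + 4.66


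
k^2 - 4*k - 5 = (k - 5)*(k + 1)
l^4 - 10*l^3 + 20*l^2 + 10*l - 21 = (l - 7)*(l - 3)*(l - 1)*(l + 1)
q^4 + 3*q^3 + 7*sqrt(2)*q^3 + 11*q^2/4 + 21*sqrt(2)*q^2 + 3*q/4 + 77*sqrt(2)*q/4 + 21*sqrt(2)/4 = (q + 1/2)*(q + 1)*(q + 3/2)*(q + 7*sqrt(2))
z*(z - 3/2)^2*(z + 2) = z^4 - z^3 - 15*z^2/4 + 9*z/2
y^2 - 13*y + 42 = (y - 7)*(y - 6)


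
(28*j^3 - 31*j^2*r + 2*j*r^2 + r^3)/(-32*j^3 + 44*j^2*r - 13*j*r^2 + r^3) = (7*j + r)/(-8*j + r)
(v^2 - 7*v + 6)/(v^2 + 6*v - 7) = (v - 6)/(v + 7)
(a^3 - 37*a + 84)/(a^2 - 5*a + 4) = (a^2 + 4*a - 21)/(a - 1)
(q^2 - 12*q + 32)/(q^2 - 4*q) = (q - 8)/q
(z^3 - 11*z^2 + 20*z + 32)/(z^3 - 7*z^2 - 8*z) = (z - 4)/z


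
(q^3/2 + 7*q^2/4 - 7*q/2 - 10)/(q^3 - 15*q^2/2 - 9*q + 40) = (2*q^3 + 7*q^2 - 14*q - 40)/(2*(2*q^3 - 15*q^2 - 18*q + 80))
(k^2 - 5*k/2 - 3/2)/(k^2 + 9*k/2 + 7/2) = (2*k^2 - 5*k - 3)/(2*k^2 + 9*k + 7)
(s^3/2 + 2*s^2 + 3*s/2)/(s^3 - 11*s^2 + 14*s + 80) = s*(s^2 + 4*s + 3)/(2*(s^3 - 11*s^2 + 14*s + 80))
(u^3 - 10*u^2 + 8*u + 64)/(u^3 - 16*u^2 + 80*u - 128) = (u + 2)/(u - 4)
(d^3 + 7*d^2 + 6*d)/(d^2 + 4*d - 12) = d*(d + 1)/(d - 2)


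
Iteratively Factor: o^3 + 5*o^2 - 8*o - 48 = (o - 3)*(o^2 + 8*o + 16) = (o - 3)*(o + 4)*(o + 4)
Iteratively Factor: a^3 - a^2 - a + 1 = (a + 1)*(a^2 - 2*a + 1) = (a - 1)*(a + 1)*(a - 1)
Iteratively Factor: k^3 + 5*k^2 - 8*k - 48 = (k + 4)*(k^2 + k - 12) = (k + 4)^2*(k - 3)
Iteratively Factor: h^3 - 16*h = (h)*(h^2 - 16) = h*(h - 4)*(h + 4)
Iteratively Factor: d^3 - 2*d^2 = (d - 2)*(d^2) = d*(d - 2)*(d)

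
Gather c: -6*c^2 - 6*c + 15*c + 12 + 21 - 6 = -6*c^2 + 9*c + 27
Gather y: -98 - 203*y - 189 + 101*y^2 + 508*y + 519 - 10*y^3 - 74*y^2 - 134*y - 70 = -10*y^3 + 27*y^2 + 171*y + 162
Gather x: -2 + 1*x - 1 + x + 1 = 2*x - 2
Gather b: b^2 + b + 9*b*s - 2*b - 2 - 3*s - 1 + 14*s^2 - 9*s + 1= b^2 + b*(9*s - 1) + 14*s^2 - 12*s - 2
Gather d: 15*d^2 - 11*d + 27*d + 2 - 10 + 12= 15*d^2 + 16*d + 4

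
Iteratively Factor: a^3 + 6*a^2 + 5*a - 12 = (a + 3)*(a^2 + 3*a - 4) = (a - 1)*(a + 3)*(a + 4)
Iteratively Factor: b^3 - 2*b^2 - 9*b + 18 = (b + 3)*(b^2 - 5*b + 6) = (b - 2)*(b + 3)*(b - 3)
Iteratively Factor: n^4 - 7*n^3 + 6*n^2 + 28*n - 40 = (n - 2)*(n^3 - 5*n^2 - 4*n + 20) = (n - 5)*(n - 2)*(n^2 - 4) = (n - 5)*(n - 2)^2*(n + 2)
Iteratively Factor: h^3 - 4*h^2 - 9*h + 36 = (h + 3)*(h^2 - 7*h + 12) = (h - 4)*(h + 3)*(h - 3)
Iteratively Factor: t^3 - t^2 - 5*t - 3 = (t + 1)*(t^2 - 2*t - 3) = (t - 3)*(t + 1)*(t + 1)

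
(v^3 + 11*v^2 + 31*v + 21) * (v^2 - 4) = v^5 + 11*v^4 + 27*v^3 - 23*v^2 - 124*v - 84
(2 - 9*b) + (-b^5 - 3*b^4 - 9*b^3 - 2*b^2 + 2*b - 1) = -b^5 - 3*b^4 - 9*b^3 - 2*b^2 - 7*b + 1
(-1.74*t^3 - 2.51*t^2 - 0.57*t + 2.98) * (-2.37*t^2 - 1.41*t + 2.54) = 4.1238*t^5 + 8.4021*t^4 + 0.4704*t^3 - 12.6343*t^2 - 5.6496*t + 7.5692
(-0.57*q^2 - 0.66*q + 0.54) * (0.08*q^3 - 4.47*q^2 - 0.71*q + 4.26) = -0.0456*q^5 + 2.4951*q^4 + 3.3981*q^3 - 4.3734*q^2 - 3.195*q + 2.3004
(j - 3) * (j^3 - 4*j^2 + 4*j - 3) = j^4 - 7*j^3 + 16*j^2 - 15*j + 9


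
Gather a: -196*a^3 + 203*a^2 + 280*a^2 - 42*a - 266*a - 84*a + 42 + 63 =-196*a^3 + 483*a^2 - 392*a + 105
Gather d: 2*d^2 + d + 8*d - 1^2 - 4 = 2*d^2 + 9*d - 5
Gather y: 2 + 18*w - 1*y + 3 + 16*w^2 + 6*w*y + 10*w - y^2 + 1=16*w^2 + 28*w - y^2 + y*(6*w - 1) + 6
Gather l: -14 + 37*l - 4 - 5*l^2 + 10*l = -5*l^2 + 47*l - 18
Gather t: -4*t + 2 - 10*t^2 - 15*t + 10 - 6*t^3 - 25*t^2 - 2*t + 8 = -6*t^3 - 35*t^2 - 21*t + 20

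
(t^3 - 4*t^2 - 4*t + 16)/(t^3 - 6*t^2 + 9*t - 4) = (t^2 - 4)/(t^2 - 2*t + 1)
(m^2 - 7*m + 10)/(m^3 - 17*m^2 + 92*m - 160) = (m - 2)/(m^2 - 12*m + 32)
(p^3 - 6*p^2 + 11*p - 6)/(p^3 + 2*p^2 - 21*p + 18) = (p - 2)/(p + 6)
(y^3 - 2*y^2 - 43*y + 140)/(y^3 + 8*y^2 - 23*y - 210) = (y - 4)/(y + 6)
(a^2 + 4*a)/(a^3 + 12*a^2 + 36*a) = (a + 4)/(a^2 + 12*a + 36)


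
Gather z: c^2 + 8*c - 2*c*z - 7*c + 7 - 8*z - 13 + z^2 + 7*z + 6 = c^2 + c + z^2 + z*(-2*c - 1)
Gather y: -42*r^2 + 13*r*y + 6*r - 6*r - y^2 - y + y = -42*r^2 + 13*r*y - y^2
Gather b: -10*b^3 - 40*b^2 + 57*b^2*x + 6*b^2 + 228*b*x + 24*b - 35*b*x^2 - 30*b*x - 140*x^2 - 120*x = -10*b^3 + b^2*(57*x - 34) + b*(-35*x^2 + 198*x + 24) - 140*x^2 - 120*x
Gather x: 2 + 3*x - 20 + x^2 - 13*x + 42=x^2 - 10*x + 24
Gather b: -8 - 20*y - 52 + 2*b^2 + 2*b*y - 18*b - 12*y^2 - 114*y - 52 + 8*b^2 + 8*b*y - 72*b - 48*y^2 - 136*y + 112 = 10*b^2 + b*(10*y - 90) - 60*y^2 - 270*y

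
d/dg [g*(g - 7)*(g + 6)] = 3*g^2 - 2*g - 42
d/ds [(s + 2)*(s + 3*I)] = 2*s + 2 + 3*I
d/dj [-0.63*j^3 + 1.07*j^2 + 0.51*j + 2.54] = -1.89*j^2 + 2.14*j + 0.51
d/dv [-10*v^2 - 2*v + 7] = -20*v - 2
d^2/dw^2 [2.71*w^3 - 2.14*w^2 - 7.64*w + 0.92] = 16.26*w - 4.28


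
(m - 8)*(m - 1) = m^2 - 9*m + 8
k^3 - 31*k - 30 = (k - 6)*(k + 1)*(k + 5)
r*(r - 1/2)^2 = r^3 - r^2 + r/4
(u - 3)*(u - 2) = u^2 - 5*u + 6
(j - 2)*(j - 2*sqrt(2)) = j^2 - 2*sqrt(2)*j - 2*j + 4*sqrt(2)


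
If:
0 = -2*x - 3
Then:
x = -3/2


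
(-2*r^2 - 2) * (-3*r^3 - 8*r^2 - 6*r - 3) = 6*r^5 + 16*r^4 + 18*r^3 + 22*r^2 + 12*r + 6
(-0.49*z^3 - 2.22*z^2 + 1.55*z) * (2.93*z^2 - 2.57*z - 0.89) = -1.4357*z^5 - 5.2453*z^4 + 10.683*z^3 - 2.0077*z^2 - 1.3795*z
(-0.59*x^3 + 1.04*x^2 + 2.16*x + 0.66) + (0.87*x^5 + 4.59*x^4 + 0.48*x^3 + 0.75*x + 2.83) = 0.87*x^5 + 4.59*x^4 - 0.11*x^3 + 1.04*x^2 + 2.91*x + 3.49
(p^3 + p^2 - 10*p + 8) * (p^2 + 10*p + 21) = p^5 + 11*p^4 + 21*p^3 - 71*p^2 - 130*p + 168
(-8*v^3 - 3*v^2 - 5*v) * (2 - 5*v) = 40*v^4 - v^3 + 19*v^2 - 10*v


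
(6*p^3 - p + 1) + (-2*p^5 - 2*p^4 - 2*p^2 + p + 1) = -2*p^5 - 2*p^4 + 6*p^3 - 2*p^2 + 2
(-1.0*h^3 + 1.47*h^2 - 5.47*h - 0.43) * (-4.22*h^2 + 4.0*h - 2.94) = 4.22*h^5 - 10.2034*h^4 + 31.9034*h^3 - 24.3872*h^2 + 14.3618*h + 1.2642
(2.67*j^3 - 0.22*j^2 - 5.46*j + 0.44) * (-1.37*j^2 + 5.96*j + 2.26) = -3.6579*j^5 + 16.2146*j^4 + 12.2032*j^3 - 33.6416*j^2 - 9.7172*j + 0.9944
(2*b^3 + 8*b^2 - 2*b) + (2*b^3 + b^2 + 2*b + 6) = 4*b^3 + 9*b^2 + 6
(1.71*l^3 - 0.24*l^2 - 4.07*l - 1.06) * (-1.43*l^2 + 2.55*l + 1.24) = -2.4453*l^5 + 4.7037*l^4 + 7.3285*l^3 - 9.1603*l^2 - 7.7498*l - 1.3144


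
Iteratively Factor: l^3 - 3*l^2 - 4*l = (l)*(l^2 - 3*l - 4) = l*(l - 4)*(l + 1)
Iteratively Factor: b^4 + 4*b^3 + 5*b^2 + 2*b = (b)*(b^3 + 4*b^2 + 5*b + 2) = b*(b + 2)*(b^2 + 2*b + 1) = b*(b + 1)*(b + 2)*(b + 1)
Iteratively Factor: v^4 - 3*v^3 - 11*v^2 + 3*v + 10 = (v + 1)*(v^3 - 4*v^2 - 7*v + 10) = (v - 1)*(v + 1)*(v^2 - 3*v - 10) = (v - 1)*(v + 1)*(v + 2)*(v - 5)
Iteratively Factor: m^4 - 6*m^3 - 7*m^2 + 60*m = (m - 4)*(m^3 - 2*m^2 - 15*m) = (m - 4)*(m + 3)*(m^2 - 5*m) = (m - 5)*(m - 4)*(m + 3)*(m)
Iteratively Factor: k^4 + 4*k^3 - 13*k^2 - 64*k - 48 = (k + 3)*(k^3 + k^2 - 16*k - 16) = (k + 1)*(k + 3)*(k^2 - 16) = (k + 1)*(k + 3)*(k + 4)*(k - 4)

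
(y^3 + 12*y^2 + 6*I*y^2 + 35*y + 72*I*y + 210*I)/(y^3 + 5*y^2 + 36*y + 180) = (y + 7)/(y - 6*I)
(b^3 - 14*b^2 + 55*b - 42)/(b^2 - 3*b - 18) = (b^2 - 8*b + 7)/(b + 3)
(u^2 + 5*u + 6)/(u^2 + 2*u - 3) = (u + 2)/(u - 1)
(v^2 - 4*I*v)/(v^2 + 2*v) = (v - 4*I)/(v + 2)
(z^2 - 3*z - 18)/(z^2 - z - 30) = (z + 3)/(z + 5)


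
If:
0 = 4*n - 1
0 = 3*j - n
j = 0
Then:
No Solution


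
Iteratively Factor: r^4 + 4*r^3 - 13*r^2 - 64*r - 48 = (r - 4)*(r^3 + 8*r^2 + 19*r + 12) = (r - 4)*(r + 3)*(r^2 + 5*r + 4) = (r - 4)*(r + 3)*(r + 4)*(r + 1)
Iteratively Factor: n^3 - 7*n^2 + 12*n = (n - 3)*(n^2 - 4*n) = (n - 4)*(n - 3)*(n)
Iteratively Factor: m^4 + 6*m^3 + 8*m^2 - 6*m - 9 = (m + 3)*(m^3 + 3*m^2 - m - 3) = (m + 1)*(m + 3)*(m^2 + 2*m - 3) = (m - 1)*(m + 1)*(m + 3)*(m + 3)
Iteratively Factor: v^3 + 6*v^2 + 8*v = (v + 4)*(v^2 + 2*v) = (v + 2)*(v + 4)*(v)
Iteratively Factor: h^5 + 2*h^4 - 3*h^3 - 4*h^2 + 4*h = (h - 1)*(h^4 + 3*h^3 - 4*h) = (h - 1)*(h + 2)*(h^3 + h^2 - 2*h) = h*(h - 1)*(h + 2)*(h^2 + h - 2) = h*(h - 1)^2*(h + 2)*(h + 2)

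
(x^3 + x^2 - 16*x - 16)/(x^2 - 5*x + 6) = (x^3 + x^2 - 16*x - 16)/(x^2 - 5*x + 6)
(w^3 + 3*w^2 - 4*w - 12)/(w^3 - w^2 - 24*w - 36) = (w - 2)/(w - 6)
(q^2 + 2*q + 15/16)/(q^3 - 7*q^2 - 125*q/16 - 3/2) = (4*q + 5)/(4*q^2 - 31*q - 8)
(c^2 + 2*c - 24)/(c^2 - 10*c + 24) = (c + 6)/(c - 6)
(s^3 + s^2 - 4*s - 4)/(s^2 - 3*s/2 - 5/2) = 2*(s^2 - 4)/(2*s - 5)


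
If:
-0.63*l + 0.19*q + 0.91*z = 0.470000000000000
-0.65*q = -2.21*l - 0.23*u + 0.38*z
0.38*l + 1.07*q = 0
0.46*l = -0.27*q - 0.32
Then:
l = -0.88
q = 0.31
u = 9.07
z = -0.16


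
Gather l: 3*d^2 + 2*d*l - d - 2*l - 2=3*d^2 - d + l*(2*d - 2) - 2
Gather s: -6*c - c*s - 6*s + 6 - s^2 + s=-6*c - s^2 + s*(-c - 5) + 6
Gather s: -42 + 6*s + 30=6*s - 12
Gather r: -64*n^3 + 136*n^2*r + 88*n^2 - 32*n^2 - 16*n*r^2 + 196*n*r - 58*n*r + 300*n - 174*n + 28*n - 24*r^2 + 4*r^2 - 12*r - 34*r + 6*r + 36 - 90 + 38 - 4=-64*n^3 + 56*n^2 + 154*n + r^2*(-16*n - 20) + r*(136*n^2 + 138*n - 40) - 20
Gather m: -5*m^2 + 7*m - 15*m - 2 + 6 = -5*m^2 - 8*m + 4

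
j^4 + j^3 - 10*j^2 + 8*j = j*(j - 2)*(j - 1)*(j + 4)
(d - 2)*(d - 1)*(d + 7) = d^3 + 4*d^2 - 19*d + 14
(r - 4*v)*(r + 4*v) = r^2 - 16*v^2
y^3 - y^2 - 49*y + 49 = (y - 7)*(y - 1)*(y + 7)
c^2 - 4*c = c*(c - 4)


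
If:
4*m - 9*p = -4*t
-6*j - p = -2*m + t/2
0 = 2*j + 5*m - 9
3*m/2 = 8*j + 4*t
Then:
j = 519/1102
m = 888/551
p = 312/551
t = -186/551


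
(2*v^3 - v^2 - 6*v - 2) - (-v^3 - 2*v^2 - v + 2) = 3*v^3 + v^2 - 5*v - 4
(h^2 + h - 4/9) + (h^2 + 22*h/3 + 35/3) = 2*h^2 + 25*h/3 + 101/9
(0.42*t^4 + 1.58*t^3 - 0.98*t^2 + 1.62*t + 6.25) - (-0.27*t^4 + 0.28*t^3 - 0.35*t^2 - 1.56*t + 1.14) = 0.69*t^4 + 1.3*t^3 - 0.63*t^2 + 3.18*t + 5.11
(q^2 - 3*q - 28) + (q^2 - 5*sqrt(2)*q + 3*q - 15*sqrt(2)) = 2*q^2 - 5*sqrt(2)*q - 28 - 15*sqrt(2)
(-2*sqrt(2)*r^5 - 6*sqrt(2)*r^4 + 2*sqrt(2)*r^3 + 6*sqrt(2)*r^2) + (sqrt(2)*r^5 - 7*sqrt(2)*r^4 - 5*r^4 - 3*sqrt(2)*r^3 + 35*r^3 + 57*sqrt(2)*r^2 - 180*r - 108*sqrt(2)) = -sqrt(2)*r^5 - 13*sqrt(2)*r^4 - 5*r^4 - sqrt(2)*r^3 + 35*r^3 + 63*sqrt(2)*r^2 - 180*r - 108*sqrt(2)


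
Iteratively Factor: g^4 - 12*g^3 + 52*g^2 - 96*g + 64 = (g - 4)*(g^3 - 8*g^2 + 20*g - 16) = (g - 4)*(g - 2)*(g^2 - 6*g + 8) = (g - 4)*(g - 2)^2*(g - 4)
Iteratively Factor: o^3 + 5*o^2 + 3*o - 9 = (o + 3)*(o^2 + 2*o - 3) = (o + 3)^2*(o - 1)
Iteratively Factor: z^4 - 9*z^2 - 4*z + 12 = (z - 1)*(z^3 + z^2 - 8*z - 12) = (z - 1)*(z + 2)*(z^2 - z - 6) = (z - 1)*(z + 2)^2*(z - 3)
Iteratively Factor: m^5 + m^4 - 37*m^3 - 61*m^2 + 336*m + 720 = (m - 4)*(m^4 + 5*m^3 - 17*m^2 - 129*m - 180) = (m - 4)*(m + 3)*(m^3 + 2*m^2 - 23*m - 60) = (m - 4)*(m + 3)*(m + 4)*(m^2 - 2*m - 15) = (m - 5)*(m - 4)*(m + 3)*(m + 4)*(m + 3)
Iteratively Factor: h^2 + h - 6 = (h + 3)*(h - 2)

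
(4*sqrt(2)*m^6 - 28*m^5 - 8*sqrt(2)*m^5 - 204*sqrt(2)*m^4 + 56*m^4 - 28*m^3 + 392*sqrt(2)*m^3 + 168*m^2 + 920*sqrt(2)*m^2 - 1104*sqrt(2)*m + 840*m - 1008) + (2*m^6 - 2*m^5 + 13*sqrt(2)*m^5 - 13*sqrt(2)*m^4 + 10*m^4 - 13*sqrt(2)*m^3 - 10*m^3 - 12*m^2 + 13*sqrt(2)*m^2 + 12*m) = 2*m^6 + 4*sqrt(2)*m^6 - 30*m^5 + 5*sqrt(2)*m^5 - 217*sqrt(2)*m^4 + 66*m^4 - 38*m^3 + 379*sqrt(2)*m^3 + 156*m^2 + 933*sqrt(2)*m^2 - 1104*sqrt(2)*m + 852*m - 1008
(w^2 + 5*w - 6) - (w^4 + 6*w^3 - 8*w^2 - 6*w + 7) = -w^4 - 6*w^3 + 9*w^2 + 11*w - 13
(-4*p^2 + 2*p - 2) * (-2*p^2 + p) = 8*p^4 - 8*p^3 + 6*p^2 - 2*p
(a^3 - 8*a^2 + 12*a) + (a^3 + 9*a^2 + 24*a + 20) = 2*a^3 + a^2 + 36*a + 20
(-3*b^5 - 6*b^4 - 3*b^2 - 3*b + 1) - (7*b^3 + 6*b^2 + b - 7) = -3*b^5 - 6*b^4 - 7*b^3 - 9*b^2 - 4*b + 8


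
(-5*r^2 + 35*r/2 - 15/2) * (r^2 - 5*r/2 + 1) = -5*r^4 + 30*r^3 - 225*r^2/4 + 145*r/4 - 15/2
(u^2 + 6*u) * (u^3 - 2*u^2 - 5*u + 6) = u^5 + 4*u^4 - 17*u^3 - 24*u^2 + 36*u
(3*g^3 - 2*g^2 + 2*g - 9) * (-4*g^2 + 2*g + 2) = -12*g^5 + 14*g^4 - 6*g^3 + 36*g^2 - 14*g - 18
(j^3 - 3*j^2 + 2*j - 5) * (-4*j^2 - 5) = -4*j^5 + 12*j^4 - 13*j^3 + 35*j^2 - 10*j + 25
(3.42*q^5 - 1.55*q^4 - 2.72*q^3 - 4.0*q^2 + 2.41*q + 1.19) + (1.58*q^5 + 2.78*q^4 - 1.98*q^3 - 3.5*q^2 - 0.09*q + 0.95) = 5.0*q^5 + 1.23*q^4 - 4.7*q^3 - 7.5*q^2 + 2.32*q + 2.14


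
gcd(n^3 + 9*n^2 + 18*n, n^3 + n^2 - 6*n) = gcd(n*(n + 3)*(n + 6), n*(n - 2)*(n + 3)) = n^2 + 3*n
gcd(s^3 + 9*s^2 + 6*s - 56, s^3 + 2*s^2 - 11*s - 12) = s + 4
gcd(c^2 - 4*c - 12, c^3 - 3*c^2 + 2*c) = 1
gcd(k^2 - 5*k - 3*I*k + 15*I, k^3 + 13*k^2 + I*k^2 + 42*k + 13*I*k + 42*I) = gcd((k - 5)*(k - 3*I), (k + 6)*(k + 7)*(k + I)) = 1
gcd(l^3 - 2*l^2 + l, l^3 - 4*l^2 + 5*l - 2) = l^2 - 2*l + 1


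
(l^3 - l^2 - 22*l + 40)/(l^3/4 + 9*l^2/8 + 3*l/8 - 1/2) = 8*(l^3 - l^2 - 22*l + 40)/(2*l^3 + 9*l^2 + 3*l - 4)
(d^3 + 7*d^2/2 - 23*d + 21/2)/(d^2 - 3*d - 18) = (-2*d^3 - 7*d^2 + 46*d - 21)/(2*(-d^2 + 3*d + 18))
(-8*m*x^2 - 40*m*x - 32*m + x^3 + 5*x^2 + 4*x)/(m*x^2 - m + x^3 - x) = (-8*m*x - 32*m + x^2 + 4*x)/(m*x - m + x^2 - x)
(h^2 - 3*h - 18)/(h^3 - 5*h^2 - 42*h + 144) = (h^2 - 3*h - 18)/(h^3 - 5*h^2 - 42*h + 144)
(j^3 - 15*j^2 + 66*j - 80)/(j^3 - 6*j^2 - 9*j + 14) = (j^3 - 15*j^2 + 66*j - 80)/(j^3 - 6*j^2 - 9*j + 14)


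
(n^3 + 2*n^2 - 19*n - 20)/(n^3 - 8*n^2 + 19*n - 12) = (n^2 + 6*n + 5)/(n^2 - 4*n + 3)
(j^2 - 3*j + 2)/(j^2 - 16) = (j^2 - 3*j + 2)/(j^2 - 16)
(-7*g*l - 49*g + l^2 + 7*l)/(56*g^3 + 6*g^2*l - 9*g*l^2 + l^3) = (-l - 7)/(8*g^2 + 2*g*l - l^2)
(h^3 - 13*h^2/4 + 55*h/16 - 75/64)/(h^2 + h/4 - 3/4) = (16*h^2 - 40*h + 25)/(16*(h + 1))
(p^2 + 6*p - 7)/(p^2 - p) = (p + 7)/p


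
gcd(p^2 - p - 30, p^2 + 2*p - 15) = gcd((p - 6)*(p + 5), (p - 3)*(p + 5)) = p + 5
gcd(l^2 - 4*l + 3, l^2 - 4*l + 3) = l^2 - 4*l + 3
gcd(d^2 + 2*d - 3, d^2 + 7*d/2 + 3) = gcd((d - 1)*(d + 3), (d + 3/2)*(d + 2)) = 1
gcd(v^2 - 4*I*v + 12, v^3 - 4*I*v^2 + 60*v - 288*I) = v - 6*I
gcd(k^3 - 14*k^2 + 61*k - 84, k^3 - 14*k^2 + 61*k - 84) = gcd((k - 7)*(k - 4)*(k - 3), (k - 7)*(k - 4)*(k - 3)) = k^3 - 14*k^2 + 61*k - 84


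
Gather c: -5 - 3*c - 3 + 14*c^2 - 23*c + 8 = 14*c^2 - 26*c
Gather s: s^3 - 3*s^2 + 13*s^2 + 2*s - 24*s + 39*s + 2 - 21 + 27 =s^3 + 10*s^2 + 17*s + 8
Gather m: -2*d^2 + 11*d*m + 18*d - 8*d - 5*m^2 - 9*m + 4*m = -2*d^2 + 10*d - 5*m^2 + m*(11*d - 5)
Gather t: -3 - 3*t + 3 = -3*t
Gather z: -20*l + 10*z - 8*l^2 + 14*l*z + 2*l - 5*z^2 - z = -8*l^2 - 18*l - 5*z^2 + z*(14*l + 9)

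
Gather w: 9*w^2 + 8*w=9*w^2 + 8*w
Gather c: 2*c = 2*c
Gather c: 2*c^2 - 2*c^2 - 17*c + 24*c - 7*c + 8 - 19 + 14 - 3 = 0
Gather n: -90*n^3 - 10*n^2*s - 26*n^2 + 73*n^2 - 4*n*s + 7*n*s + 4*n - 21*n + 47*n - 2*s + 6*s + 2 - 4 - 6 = -90*n^3 + n^2*(47 - 10*s) + n*(3*s + 30) + 4*s - 8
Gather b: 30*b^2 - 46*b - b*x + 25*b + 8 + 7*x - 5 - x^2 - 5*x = 30*b^2 + b*(-x - 21) - x^2 + 2*x + 3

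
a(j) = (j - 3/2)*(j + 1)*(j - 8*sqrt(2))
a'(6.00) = -29.61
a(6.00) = -167.38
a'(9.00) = 34.51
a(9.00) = -173.53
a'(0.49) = -6.70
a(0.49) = 16.29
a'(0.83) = -13.39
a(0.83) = 12.85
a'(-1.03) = 31.68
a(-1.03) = -0.94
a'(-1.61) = 49.97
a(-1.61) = -24.52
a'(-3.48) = 122.71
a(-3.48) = -182.71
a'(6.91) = -15.86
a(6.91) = -188.45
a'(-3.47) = 122.27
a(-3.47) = -181.48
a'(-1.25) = 38.38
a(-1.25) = -8.64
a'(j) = (j - 3/2)*(j + 1) + (j - 3/2)*(j - 8*sqrt(2)) + (j + 1)*(j - 8*sqrt(2))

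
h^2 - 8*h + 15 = (h - 5)*(h - 3)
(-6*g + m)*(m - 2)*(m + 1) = -6*g*m^2 + 6*g*m + 12*g + m^3 - m^2 - 2*m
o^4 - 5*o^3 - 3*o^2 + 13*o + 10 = (o - 5)*(o - 2)*(o + 1)^2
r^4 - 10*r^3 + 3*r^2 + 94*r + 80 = (r - 8)*(r - 5)*(r + 1)*(r + 2)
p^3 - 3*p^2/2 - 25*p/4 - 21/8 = (p - 7/2)*(p + 1/2)*(p + 3/2)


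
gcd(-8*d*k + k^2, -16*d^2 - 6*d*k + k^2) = 8*d - k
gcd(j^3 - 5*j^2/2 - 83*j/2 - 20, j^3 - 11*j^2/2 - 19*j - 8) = j^2 - 15*j/2 - 4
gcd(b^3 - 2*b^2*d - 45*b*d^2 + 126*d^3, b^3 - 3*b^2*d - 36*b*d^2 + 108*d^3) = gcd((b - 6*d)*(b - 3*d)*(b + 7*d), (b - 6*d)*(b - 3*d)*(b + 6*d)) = b^2 - 9*b*d + 18*d^2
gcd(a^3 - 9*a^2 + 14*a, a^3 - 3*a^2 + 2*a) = a^2 - 2*a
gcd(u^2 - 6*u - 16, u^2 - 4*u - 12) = u + 2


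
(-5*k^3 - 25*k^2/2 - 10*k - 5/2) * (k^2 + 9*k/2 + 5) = -5*k^5 - 35*k^4 - 365*k^3/4 - 110*k^2 - 245*k/4 - 25/2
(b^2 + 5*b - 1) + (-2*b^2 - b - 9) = -b^2 + 4*b - 10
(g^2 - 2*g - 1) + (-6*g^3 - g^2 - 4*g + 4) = -6*g^3 - 6*g + 3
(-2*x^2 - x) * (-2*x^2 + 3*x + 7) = 4*x^4 - 4*x^3 - 17*x^2 - 7*x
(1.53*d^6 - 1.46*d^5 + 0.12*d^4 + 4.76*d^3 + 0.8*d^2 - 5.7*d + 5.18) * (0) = 0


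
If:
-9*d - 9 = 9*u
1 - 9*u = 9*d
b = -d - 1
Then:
No Solution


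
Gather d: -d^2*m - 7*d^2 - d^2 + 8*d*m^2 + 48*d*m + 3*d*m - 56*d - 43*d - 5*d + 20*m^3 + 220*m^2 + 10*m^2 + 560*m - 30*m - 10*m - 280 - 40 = d^2*(-m - 8) + d*(8*m^2 + 51*m - 104) + 20*m^3 + 230*m^2 + 520*m - 320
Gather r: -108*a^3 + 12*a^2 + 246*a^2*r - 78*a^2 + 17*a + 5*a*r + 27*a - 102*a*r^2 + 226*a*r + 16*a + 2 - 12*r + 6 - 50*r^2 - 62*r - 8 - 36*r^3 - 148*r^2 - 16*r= -108*a^3 - 66*a^2 + 60*a - 36*r^3 + r^2*(-102*a - 198) + r*(246*a^2 + 231*a - 90)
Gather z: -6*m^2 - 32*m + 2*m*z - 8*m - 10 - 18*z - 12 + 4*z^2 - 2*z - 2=-6*m^2 - 40*m + 4*z^2 + z*(2*m - 20) - 24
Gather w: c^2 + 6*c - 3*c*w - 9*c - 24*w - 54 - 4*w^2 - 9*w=c^2 - 3*c - 4*w^2 + w*(-3*c - 33) - 54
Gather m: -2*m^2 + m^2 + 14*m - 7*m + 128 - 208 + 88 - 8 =-m^2 + 7*m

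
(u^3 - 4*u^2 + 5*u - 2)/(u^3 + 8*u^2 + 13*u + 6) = (u^3 - 4*u^2 + 5*u - 2)/(u^3 + 8*u^2 + 13*u + 6)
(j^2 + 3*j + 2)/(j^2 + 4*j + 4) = (j + 1)/(j + 2)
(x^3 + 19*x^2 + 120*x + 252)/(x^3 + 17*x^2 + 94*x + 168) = (x + 6)/(x + 4)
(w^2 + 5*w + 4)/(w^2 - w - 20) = (w + 1)/(w - 5)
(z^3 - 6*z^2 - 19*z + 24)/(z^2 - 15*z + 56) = (z^2 + 2*z - 3)/(z - 7)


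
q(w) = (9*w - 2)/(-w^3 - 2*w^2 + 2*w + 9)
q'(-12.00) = -0.01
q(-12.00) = -0.08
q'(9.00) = 0.02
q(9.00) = -0.09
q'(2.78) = 1.08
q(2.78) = -1.03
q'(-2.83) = -2.05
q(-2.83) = -2.75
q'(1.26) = 3.23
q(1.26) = 1.47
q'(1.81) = 11362.29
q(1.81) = 103.51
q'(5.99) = 0.06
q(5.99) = -0.20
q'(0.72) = 1.13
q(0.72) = 0.50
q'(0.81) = 1.25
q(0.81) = 0.60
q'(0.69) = 1.10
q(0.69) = 0.46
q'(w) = (9*w - 2)*(3*w^2 + 4*w - 2)/(-w^3 - 2*w^2 + 2*w + 9)^2 + 9/(-w^3 - 2*w^2 + 2*w + 9)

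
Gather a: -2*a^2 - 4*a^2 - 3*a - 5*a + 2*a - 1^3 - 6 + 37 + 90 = -6*a^2 - 6*a + 120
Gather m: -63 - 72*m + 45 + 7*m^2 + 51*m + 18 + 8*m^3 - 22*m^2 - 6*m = 8*m^3 - 15*m^2 - 27*m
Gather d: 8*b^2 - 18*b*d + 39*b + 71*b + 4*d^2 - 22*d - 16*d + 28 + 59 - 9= 8*b^2 + 110*b + 4*d^2 + d*(-18*b - 38) + 78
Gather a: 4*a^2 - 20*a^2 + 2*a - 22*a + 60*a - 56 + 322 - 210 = -16*a^2 + 40*a + 56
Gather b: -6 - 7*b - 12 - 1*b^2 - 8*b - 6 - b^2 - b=-2*b^2 - 16*b - 24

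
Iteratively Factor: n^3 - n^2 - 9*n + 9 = (n - 1)*(n^2 - 9) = (n - 3)*(n - 1)*(n + 3)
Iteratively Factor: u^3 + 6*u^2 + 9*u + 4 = (u + 4)*(u^2 + 2*u + 1) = (u + 1)*(u + 4)*(u + 1)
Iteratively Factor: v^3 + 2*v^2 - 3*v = (v + 3)*(v^2 - v) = (v - 1)*(v + 3)*(v)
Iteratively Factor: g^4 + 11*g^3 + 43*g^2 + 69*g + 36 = (g + 4)*(g^3 + 7*g^2 + 15*g + 9) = (g + 1)*(g + 4)*(g^2 + 6*g + 9) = (g + 1)*(g + 3)*(g + 4)*(g + 3)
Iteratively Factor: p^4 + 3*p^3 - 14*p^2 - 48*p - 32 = (p + 4)*(p^3 - p^2 - 10*p - 8) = (p + 2)*(p + 4)*(p^2 - 3*p - 4) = (p + 1)*(p + 2)*(p + 4)*(p - 4)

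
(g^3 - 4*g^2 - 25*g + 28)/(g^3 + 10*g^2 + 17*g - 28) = (g - 7)/(g + 7)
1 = 1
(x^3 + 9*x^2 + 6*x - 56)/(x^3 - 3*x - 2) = (x^2 + 11*x + 28)/(x^2 + 2*x + 1)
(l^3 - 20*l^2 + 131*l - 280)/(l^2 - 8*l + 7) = (l^2 - 13*l + 40)/(l - 1)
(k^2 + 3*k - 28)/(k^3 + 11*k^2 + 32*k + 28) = (k - 4)/(k^2 + 4*k + 4)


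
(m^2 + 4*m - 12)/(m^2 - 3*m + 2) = (m + 6)/(m - 1)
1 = 1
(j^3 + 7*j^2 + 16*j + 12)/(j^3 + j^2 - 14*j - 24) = (j + 2)/(j - 4)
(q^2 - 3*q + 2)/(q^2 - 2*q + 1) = (q - 2)/(q - 1)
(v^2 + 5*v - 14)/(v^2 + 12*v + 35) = (v - 2)/(v + 5)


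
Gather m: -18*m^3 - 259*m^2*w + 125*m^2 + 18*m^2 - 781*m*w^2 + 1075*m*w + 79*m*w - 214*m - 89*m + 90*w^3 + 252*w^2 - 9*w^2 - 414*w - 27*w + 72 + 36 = -18*m^3 + m^2*(143 - 259*w) + m*(-781*w^2 + 1154*w - 303) + 90*w^3 + 243*w^2 - 441*w + 108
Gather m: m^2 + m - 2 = m^2 + m - 2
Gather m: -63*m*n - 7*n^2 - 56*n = -63*m*n - 7*n^2 - 56*n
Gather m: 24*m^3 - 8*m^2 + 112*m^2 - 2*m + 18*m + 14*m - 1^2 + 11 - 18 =24*m^3 + 104*m^2 + 30*m - 8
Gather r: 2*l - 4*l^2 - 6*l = -4*l^2 - 4*l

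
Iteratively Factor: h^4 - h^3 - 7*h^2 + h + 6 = (h + 2)*(h^3 - 3*h^2 - h + 3) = (h + 1)*(h + 2)*(h^2 - 4*h + 3) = (h - 1)*(h + 1)*(h + 2)*(h - 3)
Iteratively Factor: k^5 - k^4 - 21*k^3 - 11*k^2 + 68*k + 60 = (k - 2)*(k^4 + k^3 - 19*k^2 - 49*k - 30) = (k - 2)*(k + 2)*(k^3 - k^2 - 17*k - 15) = (k - 2)*(k + 2)*(k + 3)*(k^2 - 4*k - 5) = (k - 2)*(k + 1)*(k + 2)*(k + 3)*(k - 5)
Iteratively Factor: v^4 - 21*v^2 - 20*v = (v + 4)*(v^3 - 4*v^2 - 5*v) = (v - 5)*(v + 4)*(v^2 + v) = (v - 5)*(v + 1)*(v + 4)*(v)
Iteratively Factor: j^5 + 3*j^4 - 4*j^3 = (j + 4)*(j^4 - j^3) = j*(j + 4)*(j^3 - j^2) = j*(j - 1)*(j + 4)*(j^2) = j^2*(j - 1)*(j + 4)*(j)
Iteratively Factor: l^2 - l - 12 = (l - 4)*(l + 3)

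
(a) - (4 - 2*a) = 3*a - 4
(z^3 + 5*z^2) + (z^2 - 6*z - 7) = z^3 + 6*z^2 - 6*z - 7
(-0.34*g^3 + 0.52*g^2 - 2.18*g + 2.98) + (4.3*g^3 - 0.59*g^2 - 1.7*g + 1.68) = 3.96*g^3 - 0.07*g^2 - 3.88*g + 4.66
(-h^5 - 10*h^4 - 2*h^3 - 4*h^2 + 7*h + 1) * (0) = 0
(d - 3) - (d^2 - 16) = -d^2 + d + 13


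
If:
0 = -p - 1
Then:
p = -1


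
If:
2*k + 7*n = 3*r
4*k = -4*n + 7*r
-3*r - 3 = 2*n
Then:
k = -111/56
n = 3/28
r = -15/14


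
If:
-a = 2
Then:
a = -2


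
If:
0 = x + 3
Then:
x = -3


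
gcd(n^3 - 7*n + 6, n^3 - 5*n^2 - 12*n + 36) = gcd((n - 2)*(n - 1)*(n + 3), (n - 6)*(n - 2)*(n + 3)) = n^2 + n - 6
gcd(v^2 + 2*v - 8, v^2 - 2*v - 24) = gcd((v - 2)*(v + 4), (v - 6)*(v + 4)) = v + 4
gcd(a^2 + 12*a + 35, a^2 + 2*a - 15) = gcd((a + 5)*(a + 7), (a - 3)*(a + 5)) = a + 5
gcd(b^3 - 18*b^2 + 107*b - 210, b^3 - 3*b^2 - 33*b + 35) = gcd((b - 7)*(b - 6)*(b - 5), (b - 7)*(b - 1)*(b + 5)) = b - 7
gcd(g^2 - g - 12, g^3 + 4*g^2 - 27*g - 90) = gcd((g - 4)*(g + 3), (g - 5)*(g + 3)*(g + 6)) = g + 3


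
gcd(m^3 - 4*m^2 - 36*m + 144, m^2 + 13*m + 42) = m + 6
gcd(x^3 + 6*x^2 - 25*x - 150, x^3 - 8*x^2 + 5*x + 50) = x - 5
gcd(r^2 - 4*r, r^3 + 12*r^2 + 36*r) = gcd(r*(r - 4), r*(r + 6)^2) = r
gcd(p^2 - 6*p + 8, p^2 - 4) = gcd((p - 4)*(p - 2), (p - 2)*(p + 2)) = p - 2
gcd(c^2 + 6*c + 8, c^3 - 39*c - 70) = c + 2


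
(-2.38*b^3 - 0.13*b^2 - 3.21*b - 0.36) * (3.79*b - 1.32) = -9.0202*b^4 + 2.6489*b^3 - 11.9943*b^2 + 2.8728*b + 0.4752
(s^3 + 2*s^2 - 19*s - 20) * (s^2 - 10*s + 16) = s^5 - 8*s^4 - 23*s^3 + 202*s^2 - 104*s - 320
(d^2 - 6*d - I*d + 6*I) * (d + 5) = d^3 - d^2 - I*d^2 - 30*d + I*d + 30*I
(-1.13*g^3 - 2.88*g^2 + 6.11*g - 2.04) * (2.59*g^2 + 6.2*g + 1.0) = -2.9267*g^5 - 14.4652*g^4 - 3.1611*g^3 + 29.7184*g^2 - 6.538*g - 2.04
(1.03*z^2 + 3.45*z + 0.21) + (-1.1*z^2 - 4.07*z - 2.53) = -0.0700000000000001*z^2 - 0.62*z - 2.32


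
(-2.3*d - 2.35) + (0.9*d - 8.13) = -1.4*d - 10.48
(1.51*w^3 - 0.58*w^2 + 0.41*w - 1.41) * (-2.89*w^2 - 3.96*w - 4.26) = -4.3639*w^5 - 4.3034*w^4 - 5.3207*w^3 + 4.9221*w^2 + 3.837*w + 6.0066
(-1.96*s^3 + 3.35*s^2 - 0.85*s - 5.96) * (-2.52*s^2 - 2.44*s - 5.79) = 4.9392*s^5 - 3.6596*s^4 + 5.3164*s^3 - 2.3033*s^2 + 19.4639*s + 34.5084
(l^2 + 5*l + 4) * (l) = l^3 + 5*l^2 + 4*l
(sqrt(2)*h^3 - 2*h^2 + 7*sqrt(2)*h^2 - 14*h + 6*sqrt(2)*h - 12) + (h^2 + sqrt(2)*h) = sqrt(2)*h^3 - h^2 + 7*sqrt(2)*h^2 - 14*h + 7*sqrt(2)*h - 12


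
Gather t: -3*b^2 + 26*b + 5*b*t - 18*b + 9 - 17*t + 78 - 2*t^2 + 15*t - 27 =-3*b^2 + 8*b - 2*t^2 + t*(5*b - 2) + 60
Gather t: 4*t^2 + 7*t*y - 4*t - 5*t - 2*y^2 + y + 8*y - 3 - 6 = 4*t^2 + t*(7*y - 9) - 2*y^2 + 9*y - 9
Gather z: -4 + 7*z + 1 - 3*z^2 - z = -3*z^2 + 6*z - 3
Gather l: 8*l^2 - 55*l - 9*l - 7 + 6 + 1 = 8*l^2 - 64*l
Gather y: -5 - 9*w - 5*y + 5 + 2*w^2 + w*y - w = 2*w^2 - 10*w + y*(w - 5)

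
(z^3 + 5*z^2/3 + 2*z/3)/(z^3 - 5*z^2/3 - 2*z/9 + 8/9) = 3*z*(z + 1)/(3*z^2 - 7*z + 4)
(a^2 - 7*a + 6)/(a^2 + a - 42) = (a - 1)/(a + 7)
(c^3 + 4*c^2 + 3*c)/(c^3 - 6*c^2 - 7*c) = (c + 3)/(c - 7)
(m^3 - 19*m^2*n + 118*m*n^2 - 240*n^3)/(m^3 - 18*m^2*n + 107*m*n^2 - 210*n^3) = (m - 8*n)/(m - 7*n)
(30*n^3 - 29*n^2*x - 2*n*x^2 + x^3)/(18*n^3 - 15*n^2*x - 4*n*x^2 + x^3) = (5*n + x)/(3*n + x)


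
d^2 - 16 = (d - 4)*(d + 4)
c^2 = c^2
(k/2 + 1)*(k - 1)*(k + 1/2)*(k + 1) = k^4/2 + 5*k^3/4 - 5*k/4 - 1/2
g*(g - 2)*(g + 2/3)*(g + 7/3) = g^4 + g^3 - 40*g^2/9 - 28*g/9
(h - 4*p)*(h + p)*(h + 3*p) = h^3 - 13*h*p^2 - 12*p^3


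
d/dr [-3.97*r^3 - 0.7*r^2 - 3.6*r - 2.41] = -11.91*r^2 - 1.4*r - 3.6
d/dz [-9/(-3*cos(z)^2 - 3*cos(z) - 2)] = 27*(2*cos(z) + 1)*sin(z)/(3*cos(z)^2 + 3*cos(z) + 2)^2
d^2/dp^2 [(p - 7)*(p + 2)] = 2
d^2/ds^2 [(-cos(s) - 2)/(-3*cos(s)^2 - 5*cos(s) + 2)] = 3*(3*sin(s)^2 - cos(s) + 3)/(3*cos(s) - 1)^3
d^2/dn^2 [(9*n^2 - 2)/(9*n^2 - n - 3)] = 2*(81*n^3 + 243*n^2 + 54*n + 25)/(729*n^6 - 243*n^5 - 702*n^4 + 161*n^3 + 234*n^2 - 27*n - 27)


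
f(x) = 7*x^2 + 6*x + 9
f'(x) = 14*x + 6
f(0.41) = 12.64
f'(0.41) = 11.74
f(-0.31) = 7.81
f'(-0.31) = 1.66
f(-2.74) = 45.11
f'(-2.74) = -32.36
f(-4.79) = 140.87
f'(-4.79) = -61.06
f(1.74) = 40.63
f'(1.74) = 30.36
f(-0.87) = 9.08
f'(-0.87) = -6.18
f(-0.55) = 7.82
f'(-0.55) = -1.70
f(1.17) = 25.60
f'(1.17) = 22.38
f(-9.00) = 522.00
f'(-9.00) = -120.00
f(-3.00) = 54.00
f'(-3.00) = -36.00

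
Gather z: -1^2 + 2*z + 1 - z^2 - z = -z^2 + z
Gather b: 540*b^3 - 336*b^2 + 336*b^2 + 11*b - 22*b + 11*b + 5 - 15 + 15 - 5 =540*b^3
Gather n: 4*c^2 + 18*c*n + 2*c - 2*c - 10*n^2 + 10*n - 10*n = 4*c^2 + 18*c*n - 10*n^2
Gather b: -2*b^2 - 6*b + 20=-2*b^2 - 6*b + 20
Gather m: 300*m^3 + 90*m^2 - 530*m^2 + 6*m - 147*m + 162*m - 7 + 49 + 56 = 300*m^3 - 440*m^2 + 21*m + 98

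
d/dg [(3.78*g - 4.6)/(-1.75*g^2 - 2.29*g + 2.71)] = (6.615*g^2 - 16.1*g - 0.2902)/(3.0625*g^4 + 8.015*g^3 - 4.2409*g^2 - 12.4118*g + 7.3441)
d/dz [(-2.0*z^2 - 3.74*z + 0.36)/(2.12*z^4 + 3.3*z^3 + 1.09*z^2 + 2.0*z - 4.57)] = (8.48*z^5 + 30.3864*z^4 + 21.6312*z^3 - 3.4874*z^2 + 17.4952*z + 16.3718)/(4.4944*z^8 + 13.992*z^7 + 15.5116*z^6 + 15.674*z^5 - 4.9887*z^4 - 25.802*z^3 - 5.9626*z^2 - 18.28*z + 20.8849)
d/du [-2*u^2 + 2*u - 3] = 2 - 4*u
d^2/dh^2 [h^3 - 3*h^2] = 6*h - 6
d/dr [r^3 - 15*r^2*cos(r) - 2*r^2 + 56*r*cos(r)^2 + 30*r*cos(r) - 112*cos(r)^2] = 15*r^2*sin(r) + 3*r^2 - 56*r*sin(2*r) - 30*sqrt(2)*r*sin(r + pi/4) - 4*r + 112*sin(2*r) + 30*cos(r) + 28*cos(2*r) + 28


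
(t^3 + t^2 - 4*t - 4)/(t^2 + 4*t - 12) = (t^2 + 3*t + 2)/(t + 6)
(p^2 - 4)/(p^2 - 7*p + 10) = (p + 2)/(p - 5)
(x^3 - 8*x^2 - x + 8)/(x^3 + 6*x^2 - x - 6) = (x - 8)/(x + 6)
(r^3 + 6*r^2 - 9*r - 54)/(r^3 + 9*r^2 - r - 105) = (r^2 + 9*r + 18)/(r^2 + 12*r + 35)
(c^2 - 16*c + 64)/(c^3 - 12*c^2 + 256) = 1/(c + 4)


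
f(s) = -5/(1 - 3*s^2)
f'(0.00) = 0.00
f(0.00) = -5.00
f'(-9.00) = 0.00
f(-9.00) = 0.02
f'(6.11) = -0.01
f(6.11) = 0.05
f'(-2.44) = 0.26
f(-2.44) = 0.30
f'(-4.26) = 0.04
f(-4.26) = 0.09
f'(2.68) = -0.19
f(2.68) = 0.24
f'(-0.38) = 35.49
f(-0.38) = -8.82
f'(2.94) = -0.14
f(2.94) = 0.20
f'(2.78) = -0.17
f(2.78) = 0.23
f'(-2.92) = 0.15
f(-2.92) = 0.20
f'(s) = -30*s/(1 - 3*s^2)^2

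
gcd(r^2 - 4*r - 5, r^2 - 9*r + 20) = r - 5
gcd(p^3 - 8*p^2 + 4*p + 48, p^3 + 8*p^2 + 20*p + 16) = p + 2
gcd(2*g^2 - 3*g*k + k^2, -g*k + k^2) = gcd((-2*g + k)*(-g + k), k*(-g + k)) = g - k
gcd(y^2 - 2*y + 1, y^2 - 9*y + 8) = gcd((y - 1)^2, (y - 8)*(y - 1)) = y - 1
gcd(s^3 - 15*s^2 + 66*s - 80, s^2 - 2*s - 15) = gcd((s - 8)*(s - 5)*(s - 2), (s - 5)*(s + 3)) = s - 5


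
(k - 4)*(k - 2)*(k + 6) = k^3 - 28*k + 48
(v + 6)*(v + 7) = v^2 + 13*v + 42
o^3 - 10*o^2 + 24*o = o*(o - 6)*(o - 4)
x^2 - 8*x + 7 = (x - 7)*(x - 1)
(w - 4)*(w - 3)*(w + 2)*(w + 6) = w^4 + w^3 - 32*w^2 + 12*w + 144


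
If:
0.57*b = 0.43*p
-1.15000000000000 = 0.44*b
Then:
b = -2.61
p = -3.46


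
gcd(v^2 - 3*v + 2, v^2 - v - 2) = v - 2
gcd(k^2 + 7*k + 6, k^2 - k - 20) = 1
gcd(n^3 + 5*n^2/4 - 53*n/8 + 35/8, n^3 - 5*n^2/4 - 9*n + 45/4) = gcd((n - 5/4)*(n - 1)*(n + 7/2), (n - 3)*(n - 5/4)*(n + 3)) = n - 5/4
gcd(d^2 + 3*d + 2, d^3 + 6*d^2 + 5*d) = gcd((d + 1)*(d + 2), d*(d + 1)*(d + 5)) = d + 1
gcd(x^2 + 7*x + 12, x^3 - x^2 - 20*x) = x + 4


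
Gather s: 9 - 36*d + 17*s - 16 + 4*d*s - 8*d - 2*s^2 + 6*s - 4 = -44*d - 2*s^2 + s*(4*d + 23) - 11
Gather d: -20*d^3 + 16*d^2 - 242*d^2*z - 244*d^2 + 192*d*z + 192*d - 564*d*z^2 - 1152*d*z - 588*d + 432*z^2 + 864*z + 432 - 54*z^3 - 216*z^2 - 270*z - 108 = -20*d^3 + d^2*(-242*z - 228) + d*(-564*z^2 - 960*z - 396) - 54*z^3 + 216*z^2 + 594*z + 324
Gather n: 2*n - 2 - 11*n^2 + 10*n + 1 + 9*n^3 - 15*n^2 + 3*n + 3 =9*n^3 - 26*n^2 + 15*n + 2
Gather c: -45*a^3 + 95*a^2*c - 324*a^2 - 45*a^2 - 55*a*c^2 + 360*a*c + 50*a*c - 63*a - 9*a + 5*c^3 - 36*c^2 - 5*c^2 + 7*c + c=-45*a^3 - 369*a^2 - 72*a + 5*c^3 + c^2*(-55*a - 41) + c*(95*a^2 + 410*a + 8)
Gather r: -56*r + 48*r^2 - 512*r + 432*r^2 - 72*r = 480*r^2 - 640*r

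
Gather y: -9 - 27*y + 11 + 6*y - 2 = -21*y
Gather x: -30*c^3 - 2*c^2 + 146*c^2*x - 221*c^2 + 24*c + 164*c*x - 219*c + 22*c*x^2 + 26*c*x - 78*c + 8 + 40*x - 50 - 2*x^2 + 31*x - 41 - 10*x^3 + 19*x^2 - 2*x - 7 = -30*c^3 - 223*c^2 - 273*c - 10*x^3 + x^2*(22*c + 17) + x*(146*c^2 + 190*c + 69) - 90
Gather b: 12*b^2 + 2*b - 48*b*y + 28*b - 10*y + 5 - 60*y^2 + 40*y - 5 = 12*b^2 + b*(30 - 48*y) - 60*y^2 + 30*y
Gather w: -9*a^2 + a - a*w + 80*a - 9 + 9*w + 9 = -9*a^2 + 81*a + w*(9 - a)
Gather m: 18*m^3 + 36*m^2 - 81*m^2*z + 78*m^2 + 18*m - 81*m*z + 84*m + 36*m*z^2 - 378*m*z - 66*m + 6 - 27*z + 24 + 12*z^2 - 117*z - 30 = 18*m^3 + m^2*(114 - 81*z) + m*(36*z^2 - 459*z + 36) + 12*z^2 - 144*z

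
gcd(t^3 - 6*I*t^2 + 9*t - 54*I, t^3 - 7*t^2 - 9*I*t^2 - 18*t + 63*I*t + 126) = t^2 - 9*I*t - 18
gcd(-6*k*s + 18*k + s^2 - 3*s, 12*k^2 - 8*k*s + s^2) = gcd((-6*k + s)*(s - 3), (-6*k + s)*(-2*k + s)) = -6*k + s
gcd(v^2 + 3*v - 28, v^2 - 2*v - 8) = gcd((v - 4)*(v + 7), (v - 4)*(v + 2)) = v - 4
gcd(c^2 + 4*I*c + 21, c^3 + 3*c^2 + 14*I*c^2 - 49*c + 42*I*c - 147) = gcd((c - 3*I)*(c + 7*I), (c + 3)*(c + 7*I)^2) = c + 7*I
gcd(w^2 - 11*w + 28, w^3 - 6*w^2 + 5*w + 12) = w - 4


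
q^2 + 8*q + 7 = (q + 1)*(q + 7)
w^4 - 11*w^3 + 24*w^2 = w^2*(w - 8)*(w - 3)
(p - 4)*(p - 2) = p^2 - 6*p + 8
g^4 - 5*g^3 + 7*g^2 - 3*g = g*(g - 3)*(g - 1)^2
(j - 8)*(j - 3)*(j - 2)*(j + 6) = j^4 - 7*j^3 - 32*j^2 + 228*j - 288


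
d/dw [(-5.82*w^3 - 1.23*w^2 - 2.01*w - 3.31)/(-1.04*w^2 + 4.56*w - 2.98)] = (6.0528*w^4 - 53.0784*w^3 + 44.3316*w^2 + 0.446*w + 21.0834)/(1.0816*w^4 - 9.4848*w^3 + 26.992*w^2 - 27.1776*w + 8.8804)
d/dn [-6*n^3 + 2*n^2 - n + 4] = -18*n^2 + 4*n - 1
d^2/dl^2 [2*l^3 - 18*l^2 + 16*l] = 12*l - 36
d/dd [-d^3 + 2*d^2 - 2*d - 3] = -3*d^2 + 4*d - 2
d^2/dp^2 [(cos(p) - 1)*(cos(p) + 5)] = -4*cos(p) - 2*cos(2*p)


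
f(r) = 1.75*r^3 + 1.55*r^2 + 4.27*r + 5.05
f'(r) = 5.25*r^2 + 3.1*r + 4.27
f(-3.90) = -91.84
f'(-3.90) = 72.03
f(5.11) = 300.85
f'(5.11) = 157.20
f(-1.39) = -2.59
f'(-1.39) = 10.10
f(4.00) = 158.93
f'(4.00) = 100.67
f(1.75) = 26.65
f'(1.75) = 25.77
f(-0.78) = 1.83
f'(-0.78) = 5.05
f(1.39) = 18.68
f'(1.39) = 18.72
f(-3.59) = -71.27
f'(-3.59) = 60.80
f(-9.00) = -1183.58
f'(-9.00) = 401.62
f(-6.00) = -342.77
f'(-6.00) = 174.67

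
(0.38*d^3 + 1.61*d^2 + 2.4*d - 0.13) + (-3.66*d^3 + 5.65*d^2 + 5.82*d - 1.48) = -3.28*d^3 + 7.26*d^2 + 8.22*d - 1.61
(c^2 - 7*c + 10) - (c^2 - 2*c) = 10 - 5*c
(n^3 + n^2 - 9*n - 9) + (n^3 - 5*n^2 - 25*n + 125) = 2*n^3 - 4*n^2 - 34*n + 116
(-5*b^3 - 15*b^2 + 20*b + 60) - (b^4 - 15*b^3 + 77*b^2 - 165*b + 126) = -b^4 + 10*b^3 - 92*b^2 + 185*b - 66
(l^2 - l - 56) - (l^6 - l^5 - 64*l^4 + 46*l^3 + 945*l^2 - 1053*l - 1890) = -l^6 + l^5 + 64*l^4 - 46*l^3 - 944*l^2 + 1052*l + 1834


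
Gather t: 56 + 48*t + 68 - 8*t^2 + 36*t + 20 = -8*t^2 + 84*t + 144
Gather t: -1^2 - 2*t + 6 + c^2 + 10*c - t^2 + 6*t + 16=c^2 + 10*c - t^2 + 4*t + 21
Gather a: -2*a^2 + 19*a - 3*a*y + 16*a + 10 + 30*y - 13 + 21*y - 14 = -2*a^2 + a*(35 - 3*y) + 51*y - 17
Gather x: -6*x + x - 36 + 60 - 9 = 15 - 5*x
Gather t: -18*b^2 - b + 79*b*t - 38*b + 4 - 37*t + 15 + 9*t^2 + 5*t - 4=-18*b^2 - 39*b + 9*t^2 + t*(79*b - 32) + 15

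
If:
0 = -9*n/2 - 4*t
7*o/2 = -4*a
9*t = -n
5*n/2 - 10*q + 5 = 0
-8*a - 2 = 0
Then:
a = -1/4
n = 0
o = 2/7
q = 1/2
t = 0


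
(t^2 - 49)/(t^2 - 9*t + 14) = (t + 7)/(t - 2)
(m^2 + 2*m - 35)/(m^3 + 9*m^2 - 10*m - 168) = (m - 5)/(m^2 + 2*m - 24)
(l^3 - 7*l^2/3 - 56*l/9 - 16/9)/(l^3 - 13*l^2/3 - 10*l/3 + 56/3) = (9*l^2 + 15*l + 4)/(3*(3*l^2 - l - 14))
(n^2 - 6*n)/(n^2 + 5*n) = (n - 6)/(n + 5)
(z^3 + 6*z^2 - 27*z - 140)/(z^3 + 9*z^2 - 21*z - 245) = (z + 4)/(z + 7)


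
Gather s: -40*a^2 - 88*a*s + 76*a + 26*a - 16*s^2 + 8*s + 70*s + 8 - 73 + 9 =-40*a^2 + 102*a - 16*s^2 + s*(78 - 88*a) - 56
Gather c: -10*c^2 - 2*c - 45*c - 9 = -10*c^2 - 47*c - 9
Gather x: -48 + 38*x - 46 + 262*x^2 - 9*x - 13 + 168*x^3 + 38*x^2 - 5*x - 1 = 168*x^3 + 300*x^2 + 24*x - 108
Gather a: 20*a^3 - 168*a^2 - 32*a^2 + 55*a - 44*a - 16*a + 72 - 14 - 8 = 20*a^3 - 200*a^2 - 5*a + 50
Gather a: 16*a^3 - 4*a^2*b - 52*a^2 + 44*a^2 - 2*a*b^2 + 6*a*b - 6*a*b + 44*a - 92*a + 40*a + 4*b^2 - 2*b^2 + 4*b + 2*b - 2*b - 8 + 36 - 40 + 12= 16*a^3 + a^2*(-4*b - 8) + a*(-2*b^2 - 8) + 2*b^2 + 4*b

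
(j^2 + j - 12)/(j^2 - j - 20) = (j - 3)/(j - 5)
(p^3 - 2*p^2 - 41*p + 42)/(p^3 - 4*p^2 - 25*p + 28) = (p + 6)/(p + 4)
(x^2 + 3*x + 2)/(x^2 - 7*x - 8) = (x + 2)/(x - 8)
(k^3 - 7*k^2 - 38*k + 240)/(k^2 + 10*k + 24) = (k^2 - 13*k + 40)/(k + 4)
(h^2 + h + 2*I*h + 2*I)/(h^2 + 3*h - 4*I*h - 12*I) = (h^2 + h*(1 + 2*I) + 2*I)/(h^2 + h*(3 - 4*I) - 12*I)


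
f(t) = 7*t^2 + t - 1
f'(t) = 14*t + 1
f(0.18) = -0.59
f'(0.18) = 3.52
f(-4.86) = 159.48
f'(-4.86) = -67.04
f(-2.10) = 27.77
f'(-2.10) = -28.40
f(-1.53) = 13.86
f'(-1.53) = -20.42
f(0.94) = 6.13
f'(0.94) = 14.16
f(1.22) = 10.64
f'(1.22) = 18.08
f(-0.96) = 4.49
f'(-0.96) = -12.44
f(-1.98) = 24.46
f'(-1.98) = -26.72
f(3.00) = 65.00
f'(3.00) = 43.00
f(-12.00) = 995.00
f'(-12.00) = -167.00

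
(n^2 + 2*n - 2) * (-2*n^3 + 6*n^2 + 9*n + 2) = -2*n^5 + 2*n^4 + 25*n^3 + 8*n^2 - 14*n - 4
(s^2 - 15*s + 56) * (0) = 0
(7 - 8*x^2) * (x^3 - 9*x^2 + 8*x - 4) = -8*x^5 + 72*x^4 - 57*x^3 - 31*x^2 + 56*x - 28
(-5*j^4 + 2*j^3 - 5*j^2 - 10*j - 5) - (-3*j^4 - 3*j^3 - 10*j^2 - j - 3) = -2*j^4 + 5*j^3 + 5*j^2 - 9*j - 2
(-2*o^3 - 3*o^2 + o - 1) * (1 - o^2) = 2*o^5 + 3*o^4 - 3*o^3 - 2*o^2 + o - 1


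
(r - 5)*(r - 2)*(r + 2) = r^3 - 5*r^2 - 4*r + 20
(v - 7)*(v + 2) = v^2 - 5*v - 14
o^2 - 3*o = o*(o - 3)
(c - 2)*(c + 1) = c^2 - c - 2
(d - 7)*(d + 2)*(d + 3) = d^3 - 2*d^2 - 29*d - 42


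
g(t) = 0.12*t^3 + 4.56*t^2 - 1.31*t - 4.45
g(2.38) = 19.88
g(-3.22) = 43.04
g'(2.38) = 22.43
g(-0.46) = -2.89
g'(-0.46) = -5.43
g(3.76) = 61.47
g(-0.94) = 0.71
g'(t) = 0.36*t^2 + 9.12*t - 1.31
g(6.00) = 177.77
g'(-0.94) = -9.56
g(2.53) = 23.37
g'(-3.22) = -26.94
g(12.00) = 843.83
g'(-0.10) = -2.22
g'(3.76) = 38.07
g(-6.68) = 172.01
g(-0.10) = -4.27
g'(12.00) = 159.97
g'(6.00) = 66.37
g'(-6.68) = -46.17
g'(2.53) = 24.07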